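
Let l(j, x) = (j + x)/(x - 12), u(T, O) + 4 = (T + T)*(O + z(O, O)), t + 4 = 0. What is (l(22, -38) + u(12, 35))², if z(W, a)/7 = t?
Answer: 16875664/625 ≈ 27001.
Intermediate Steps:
t = -4 (t = -4 + 0 = -4)
z(W, a) = -28 (z(W, a) = 7*(-4) = -28)
u(T, O) = -4 + 2*T*(-28 + O) (u(T, O) = -4 + (T + T)*(O - 28) = -4 + (2*T)*(-28 + O) = -4 + 2*T*(-28 + O))
l(j, x) = (j + x)/(-12 + x)
(l(22, -38) + u(12, 35))² = ((22 - 38)/(-12 - 38) + (-4 - 56*12 + 2*35*12))² = (-16/(-50) + (-4 - 672 + 840))² = (-1/50*(-16) + 164)² = (8/25 + 164)² = (4108/25)² = 16875664/625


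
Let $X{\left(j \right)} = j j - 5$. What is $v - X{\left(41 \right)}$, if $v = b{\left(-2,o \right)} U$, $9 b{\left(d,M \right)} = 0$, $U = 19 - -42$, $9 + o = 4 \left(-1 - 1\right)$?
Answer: $-1676$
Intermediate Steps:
$o = -17$ ($o = -9 + 4 \left(-1 - 1\right) = -9 + 4 \left(-2\right) = -9 - 8 = -17$)
$X{\left(j \right)} = -5 + j^{2}$ ($X{\left(j \right)} = j^{2} - 5 = -5 + j^{2}$)
$U = 61$ ($U = 19 + 42 = 61$)
$b{\left(d,M \right)} = 0$ ($b{\left(d,M \right)} = \frac{1}{9} \cdot 0 = 0$)
$v = 0$ ($v = 0 \cdot 61 = 0$)
$v - X{\left(41 \right)} = 0 - \left(-5 + 41^{2}\right) = 0 - \left(-5 + 1681\right) = 0 - 1676 = -1676$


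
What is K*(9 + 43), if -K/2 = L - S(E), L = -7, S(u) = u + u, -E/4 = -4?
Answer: 4056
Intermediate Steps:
E = 16 (E = -4*(-4) = 16)
S(u) = 2*u
K = 78 (K = -2*(-7 - 2*16) = -2*(-7 - 1*32) = -2*(-7 - 32) = -2*(-39) = 78)
K*(9 + 43) = 78*(9 + 43) = 78*52 = 4056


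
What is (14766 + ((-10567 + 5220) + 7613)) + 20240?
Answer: 37272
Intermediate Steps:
(14766 + ((-10567 + 5220) + 7613)) + 20240 = (14766 + (-5347 + 7613)) + 20240 = (14766 + 2266) + 20240 = 17032 + 20240 = 37272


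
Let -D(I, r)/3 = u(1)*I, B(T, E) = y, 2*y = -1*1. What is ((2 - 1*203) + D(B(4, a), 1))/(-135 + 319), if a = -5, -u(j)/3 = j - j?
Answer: -201/184 ≈ -1.0924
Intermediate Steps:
u(j) = 0 (u(j) = -3*(j - j) = -3*0 = 0)
y = -½ (y = (-1*1)/2 = (½)*(-1) = -½ ≈ -0.50000)
B(T, E) = -½
D(I, r) = 0 (D(I, r) = -0*I = -3*0 = 0)
((2 - 1*203) + D(B(4, a), 1))/(-135 + 319) = ((2 - 1*203) + 0)/(-135 + 319) = ((2 - 203) + 0)/184 = (-201 + 0)*(1/184) = -201*1/184 = -201/184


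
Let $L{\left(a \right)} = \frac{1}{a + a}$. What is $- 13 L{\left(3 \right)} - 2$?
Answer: $- \frac{25}{6} \approx -4.1667$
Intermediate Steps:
$L{\left(a \right)} = \frac{1}{2 a}$
$- 13 L{\left(3 \right)} - 2 = - 13 \frac{1}{2 \cdot 3} - 2 = - 13 \cdot \frac{1}{2} \cdot \frac{1}{3} - 2 = \left(-13\right) \frac{1}{6} - 2 = - \frac{13}{6} - 2 = - \frac{25}{6}$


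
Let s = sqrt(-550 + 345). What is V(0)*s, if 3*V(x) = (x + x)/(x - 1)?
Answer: 0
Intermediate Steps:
V(x) = 2*x/(3*(-1 + x)) (V(x) = ((x + x)/(x - 1))/3 = ((2*x)/(-1 + x))/3 = (2*x/(-1 + x))/3 = 2*x/(3*(-1 + x)))
s = I*sqrt(205) (s = sqrt(-205) = I*sqrt(205) ≈ 14.318*I)
V(0)*s = ((2/3)*0/(-1 + 0))*(I*sqrt(205)) = ((2/3)*0/(-1))*(I*sqrt(205)) = ((2/3)*0*(-1))*(I*sqrt(205)) = 0*(I*sqrt(205)) = 0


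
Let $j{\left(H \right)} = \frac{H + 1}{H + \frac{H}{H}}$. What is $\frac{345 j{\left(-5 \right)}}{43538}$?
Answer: $\frac{345}{43538} \approx 0.0079241$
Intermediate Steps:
$j{\left(H \right)} = 1$ ($j{\left(H \right)} = \frac{1 + H}{H + 1} = \frac{1 + H}{1 + H} = 1$)
$\frac{345 j{\left(-5 \right)}}{43538} = \frac{345 \cdot 1}{43538} = 345 \cdot \frac{1}{43538} = \frac{345}{43538}$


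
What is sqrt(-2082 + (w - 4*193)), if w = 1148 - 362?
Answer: 2*I*sqrt(517) ≈ 45.475*I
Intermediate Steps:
w = 786
sqrt(-2082 + (w - 4*193)) = sqrt(-2082 + (786 - 4*193)) = sqrt(-2082 + (786 - 772)) = sqrt(-2082 + 14) = sqrt(-2068) = 2*I*sqrt(517)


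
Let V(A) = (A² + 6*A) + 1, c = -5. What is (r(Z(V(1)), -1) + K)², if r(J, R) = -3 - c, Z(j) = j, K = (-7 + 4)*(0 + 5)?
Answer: 169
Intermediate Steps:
K = -15 (K = -3*5 = -15)
V(A) = 1 + A² + 6*A
r(J, R) = 2 (r(J, R) = -3 - 1*(-5) = -3 + 5 = 2)
(r(Z(V(1)), -1) + K)² = (2 - 15)² = (-13)² = 169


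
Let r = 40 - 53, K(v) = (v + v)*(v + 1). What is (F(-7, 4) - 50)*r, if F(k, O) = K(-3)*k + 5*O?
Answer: 1482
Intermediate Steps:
K(v) = 2*v*(1 + v) (K(v) = (2*v)*(1 + v) = 2*v*(1 + v))
F(k, O) = 5*O + 12*k (F(k, O) = (2*(-3)*(1 - 3))*k + 5*O = (2*(-3)*(-2))*k + 5*O = 12*k + 5*O = 5*O + 12*k)
r = -13
(F(-7, 4) - 50)*r = ((5*4 + 12*(-7)) - 50)*(-13) = ((20 - 84) - 50)*(-13) = (-64 - 50)*(-13) = -114*(-13) = 1482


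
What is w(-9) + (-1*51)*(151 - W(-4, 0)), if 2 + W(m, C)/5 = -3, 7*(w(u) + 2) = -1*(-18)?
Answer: -62828/7 ≈ -8975.4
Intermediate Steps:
w(u) = 4/7 (w(u) = -2 + (-1*(-18))/7 = -2 + (⅐)*18 = -2 + 18/7 = 4/7)
W(m, C) = -25 (W(m, C) = -10 + 5*(-3) = -10 - 15 = -25)
w(-9) + (-1*51)*(151 - W(-4, 0)) = 4/7 + (-1*51)*(151 - 1*(-25)) = 4/7 - 51*(151 + 25) = 4/7 - 51*176 = 4/7 - 8976 = -62828/7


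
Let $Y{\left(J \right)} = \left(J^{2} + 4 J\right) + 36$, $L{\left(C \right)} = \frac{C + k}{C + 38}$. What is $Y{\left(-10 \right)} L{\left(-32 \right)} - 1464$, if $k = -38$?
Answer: $-2584$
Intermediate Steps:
$L{\left(C \right)} = \frac{-38 + C}{38 + C}$ ($L{\left(C \right)} = \frac{C - 38}{C + 38} = \frac{-38 + C}{38 + C}$)
$Y{\left(J \right)} = 36 + J^{2} + 4 J$
$Y{\left(-10 \right)} L{\left(-32 \right)} - 1464 = \left(36 + \left(-10\right)^{2} + 4 \left(-10\right)\right) \frac{-38 - 32}{38 - 32} - 1464 = \left(36 + 100 - 40\right) \frac{1}{6} \left(-70\right) - 1464 = 96 \cdot \frac{1}{6} \left(-70\right) - 1464 = 96 \left(- \frac{35}{3}\right) - 1464 = -1120 - 1464 = -2584$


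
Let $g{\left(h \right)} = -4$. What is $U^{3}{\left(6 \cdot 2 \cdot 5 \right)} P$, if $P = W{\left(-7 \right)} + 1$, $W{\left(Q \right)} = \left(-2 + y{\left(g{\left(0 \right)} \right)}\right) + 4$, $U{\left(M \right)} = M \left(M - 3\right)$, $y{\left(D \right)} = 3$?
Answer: $240010128000$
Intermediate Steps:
$U{\left(M \right)} = M \left(-3 + M\right)$
$W{\left(Q \right)} = 5$ ($W{\left(Q \right)} = \left(-2 + 3\right) + 4 = 1 + 4 = 5$)
$P = 6$ ($P = 5 + 1 = 6$)
$U^{3}{\left(6 \cdot 2 \cdot 5 \right)} P = \left(6 \cdot 2 \cdot 5 \left(-3 + 6 \cdot 2 \cdot 5\right)\right)^{3} \cdot 6 = \left(12 \cdot 5 \left(-3 + 12 \cdot 5\right)\right)^{3} \cdot 6 = \left(60 \left(-3 + 60\right)\right)^{3} \cdot 6 = \left(60 \cdot 57\right)^{3} \cdot 6 = 3420^{3} \cdot 6 = 40001688000 \cdot 6 = 240010128000$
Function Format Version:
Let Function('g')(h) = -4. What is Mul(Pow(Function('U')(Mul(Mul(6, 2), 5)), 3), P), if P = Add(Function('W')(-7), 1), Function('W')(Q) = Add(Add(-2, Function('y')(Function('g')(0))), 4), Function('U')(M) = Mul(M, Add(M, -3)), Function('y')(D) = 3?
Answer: 240010128000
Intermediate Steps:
Function('U')(M) = Mul(M, Add(-3, M))
Function('W')(Q) = 5 (Function('W')(Q) = Add(Add(-2, 3), 4) = Add(1, 4) = 5)
P = 6 (P = Add(5, 1) = 6)
Mul(Pow(Function('U')(Mul(Mul(6, 2), 5)), 3), P) = Mul(Pow(Mul(Mul(Mul(6, 2), 5), Add(-3, Mul(Mul(6, 2), 5))), 3), 6) = Mul(Pow(Mul(Mul(12, 5), Add(-3, Mul(12, 5))), 3), 6) = Mul(Pow(Mul(60, Add(-3, 60)), 3), 6) = Mul(Pow(Mul(60, 57), 3), 6) = Mul(Pow(3420, 3), 6) = Mul(40001688000, 6) = 240010128000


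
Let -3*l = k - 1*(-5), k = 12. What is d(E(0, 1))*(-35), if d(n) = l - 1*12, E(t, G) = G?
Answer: 1855/3 ≈ 618.33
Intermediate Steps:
l = -17/3 (l = -(12 - 1*(-5))/3 = -(12 + 5)/3 = -1/3*17 = -17/3 ≈ -5.6667)
d(n) = -53/3 (d(n) = -17/3 - 1*12 = -17/3 - 12 = -53/3)
d(E(0, 1))*(-35) = -53/3*(-35) = 1855/3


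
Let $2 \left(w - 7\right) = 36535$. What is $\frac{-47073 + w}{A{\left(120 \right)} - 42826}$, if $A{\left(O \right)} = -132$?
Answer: $\frac{57597}{85916} \approx 0.67039$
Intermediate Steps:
$w = \frac{36549}{2}$ ($w = 7 + \frac{1}{2} \cdot 36535 = 7 + \frac{36535}{2} = \frac{36549}{2} \approx 18275.0$)
$\frac{-47073 + w}{A{\left(120 \right)} - 42826} = \frac{-47073 + \frac{36549}{2}}{-132 - 42826} = - \frac{57597}{2 \left(-42958\right)} = \left(- \frac{57597}{2}\right) \left(- \frac{1}{42958}\right) = \frac{57597}{85916}$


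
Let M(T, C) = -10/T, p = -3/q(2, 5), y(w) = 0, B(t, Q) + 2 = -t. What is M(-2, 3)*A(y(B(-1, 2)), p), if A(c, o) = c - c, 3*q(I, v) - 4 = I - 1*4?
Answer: 0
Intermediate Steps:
B(t, Q) = -2 - t
q(I, v) = I/3 (q(I, v) = 4/3 + (I - 1*4)/3 = 4/3 + (I - 4)/3 = 4/3 + (-4 + I)/3 = 4/3 + (-4/3 + I/3) = I/3)
p = -9/2 (p = -3/((1/3)*2) = -3/2/3 = -3*3/2 = -9/2 ≈ -4.5000)
A(c, o) = 0
M(-2, 3)*A(y(B(-1, 2)), p) = -10/(-2)*0 = -10*(-1/2)*0 = 5*0 = 0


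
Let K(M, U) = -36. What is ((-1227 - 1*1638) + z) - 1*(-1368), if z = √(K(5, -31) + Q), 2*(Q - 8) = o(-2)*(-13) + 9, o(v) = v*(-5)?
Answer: -1497 + I*√354/2 ≈ -1497.0 + 9.4074*I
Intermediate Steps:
o(v) = -5*v
Q = -105/2 (Q = 8 + (-5*(-2)*(-13) + 9)/2 = 8 + (10*(-13) + 9)/2 = 8 + (-130 + 9)/2 = 8 + (½)*(-121) = 8 - 121/2 = -105/2 ≈ -52.500)
z = I*√354/2 (z = √(-36 - 105/2) = √(-177/2) = I*√354/2 ≈ 9.4074*I)
((-1227 - 1*1638) + z) - 1*(-1368) = ((-1227 - 1*1638) + I*√354/2) - 1*(-1368) = ((-1227 - 1638) + I*√354/2) + 1368 = (-2865 + I*√354/2) + 1368 = -1497 + I*√354/2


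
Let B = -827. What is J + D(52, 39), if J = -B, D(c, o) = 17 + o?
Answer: 883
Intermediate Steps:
J = 827 (J = -1*(-827) = 827)
J + D(52, 39) = 827 + (17 + 39) = 827 + 56 = 883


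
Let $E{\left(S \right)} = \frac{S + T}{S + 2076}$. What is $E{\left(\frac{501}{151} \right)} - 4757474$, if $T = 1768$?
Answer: $- \frac{1493737146629}{313977} \approx -4.7575 \cdot 10^{6}$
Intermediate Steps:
$E{\left(S \right)} = \frac{1768 + S}{2076 + S}$ ($E{\left(S \right)} = \frac{S + 1768}{S + 2076} = \frac{1768 + S}{2076 + S}$)
$E{\left(\frac{501}{151} \right)} - 4757474 = \frac{1768 + \frac{501}{151}}{2076 + \frac{501}{151}} - 4757474 = \frac{1}{\frac{313977}{151}} \cdot \frac{267469}{151} - 4757474 = \frac{151}{313977} \cdot \frac{267469}{151} - 4757474 = \frac{267469}{313977} - 4757474 = - \frac{1493737146629}{313977}$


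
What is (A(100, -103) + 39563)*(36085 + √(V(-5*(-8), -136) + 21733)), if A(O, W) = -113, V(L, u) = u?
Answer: 1423553250 + 39450*√21597 ≈ 1.4294e+9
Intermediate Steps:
(A(100, -103) + 39563)*(36085 + √(V(-5*(-8), -136) + 21733)) = (-113 + 39563)*(36085 + √(-136 + 21733)) = 39450*(36085 + √21597) = 1423553250 + 39450*√21597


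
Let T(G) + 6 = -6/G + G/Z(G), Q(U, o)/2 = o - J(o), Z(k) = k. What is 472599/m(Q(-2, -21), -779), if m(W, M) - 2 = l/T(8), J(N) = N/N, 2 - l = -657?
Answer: -10869777/2590 ≈ -4196.8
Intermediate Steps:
l = 659 (l = 2 - 1*(-657) = 2 + 657 = 659)
J(N) = 1
Q(U, o) = -2 + 2*o (Q(U, o) = 2*(o - 1*1) = 2*(o - 1) = 2*(-1 + o) = -2 + 2*o)
T(G) = -5 - 6/G (T(G) = -6 + (-6/G + G/G) = -6 + (-6/G + 1) = -6 + (1 - 6/G) = -5 - 6/G)
m(W, M) = -2590/23 (m(W, M) = 2 + 659/(-5 - 6/8) = 2 + 659/(-5 - 6*⅛) = 2 + 659/(-5 - ¾) = 2 + 659/(-23/4) = 2 + 659*(-4/23) = 2 - 2636/23 = -2590/23)
472599/m(Q(-2, -21), -779) = 472599/(-2590/23) = 472599*(-23/2590) = -10869777/2590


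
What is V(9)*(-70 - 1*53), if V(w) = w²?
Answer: -9963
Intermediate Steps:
V(9)*(-70 - 1*53) = 9²*(-70 - 1*53) = 81*(-70 - 53) = 81*(-123) = -9963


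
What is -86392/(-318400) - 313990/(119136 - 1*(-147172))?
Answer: -2405235477/2649764600 ≈ -0.90772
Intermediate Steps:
-86392/(-318400) - 313990/(119136 - 1*(-147172)) = -86392*(-1/318400) - 313990/(119136 + 147172) = 10799/39800 - 313990/266308 = 10799/39800 - 313990*1/266308 = 10799/39800 - 156995/133154 = -2405235477/2649764600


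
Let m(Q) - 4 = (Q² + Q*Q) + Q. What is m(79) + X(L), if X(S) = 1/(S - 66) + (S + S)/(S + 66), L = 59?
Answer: 10995076/875 ≈ 12566.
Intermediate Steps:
m(Q) = 4 + Q + 2*Q² (m(Q) = 4 + ((Q² + Q*Q) + Q) = 4 + ((Q² + Q²) + Q) = 4 + (2*Q² + Q) = 4 + (Q + 2*Q²) = 4 + Q + 2*Q²)
X(S) = 1/(-66 + S) + 2*S/(66 + S) (X(S) = 1/(-66 + S) + (2*S)/(66 + S) = 1/(-66 + S) + 2*S/(66 + S))
m(79) + X(L) = (4 + 79 + 2*79²) + (66 - 131*59 + 2*59²)/(-4356 + 59²) = (4 + 79 + 2*6241) + (66 - 7729 + 2*3481)/(-4356 + 3481) = (4 + 79 + 12482) + (66 - 7729 + 6962)/(-875) = 12565 - 1/875*(-701) = 12565 + 701/875 = 10995076/875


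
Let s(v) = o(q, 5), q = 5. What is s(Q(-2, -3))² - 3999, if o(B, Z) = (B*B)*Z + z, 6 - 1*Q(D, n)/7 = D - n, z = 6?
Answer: 13162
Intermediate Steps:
Q(D, n) = 42 - 7*D + 7*n (Q(D, n) = 42 - 7*(D - n) = 42 + (-7*D + 7*n) = 42 - 7*D + 7*n)
o(B, Z) = 6 + Z*B² (o(B, Z) = (B*B)*Z + 6 = B²*Z + 6 = Z*B² + 6 = 6 + Z*B²)
s(v) = 131 (s(v) = 6 + 5*5² = 6 + 5*25 = 6 + 125 = 131)
s(Q(-2, -3))² - 3999 = 131² - 3999 = 17161 - 3999 = 13162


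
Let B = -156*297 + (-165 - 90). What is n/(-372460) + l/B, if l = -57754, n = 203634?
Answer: 6012178841/8675897010 ≈ 0.69298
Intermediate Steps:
B = -46587 (B = -46332 - 255 = -46587)
n/(-372460) + l/B = 203634/(-372460) - 57754/(-46587) = 203634*(-1/372460) - 57754*(-1/46587) = -101817/186230 + 57754/46587 = 6012178841/8675897010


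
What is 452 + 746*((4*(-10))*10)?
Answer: -297948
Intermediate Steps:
452 + 746*((4*(-10))*10) = 452 + 746*(-40*10) = 452 + 746*(-400) = 452 - 298400 = -297948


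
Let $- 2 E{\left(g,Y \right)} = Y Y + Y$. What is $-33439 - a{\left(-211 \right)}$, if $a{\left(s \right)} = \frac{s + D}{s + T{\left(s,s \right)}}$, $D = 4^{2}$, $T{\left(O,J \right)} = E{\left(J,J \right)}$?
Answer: $- \frac{747896869}{22366} \approx -33439.0$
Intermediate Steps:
$E{\left(g,Y \right)} = - \frac{Y}{2} - \frac{Y^{2}}{2}$ ($E{\left(g,Y \right)} = - \frac{Y Y + Y}{2} = - \frac{Y^{2} + Y}{2} = - \frac{Y + Y^{2}}{2} = - \frac{Y}{2} - \frac{Y^{2}}{2}$)
$T{\left(O,J \right)} = - \frac{J \left(1 + J\right)}{2}$
$D = 16$
$a{\left(s \right)} = \frac{16 + s}{s - \frac{s \left(1 + s\right)}{2}}$ ($a{\left(s \right)} = \frac{s + 16}{s - \frac{s \left(1 + s\right)}{2}} = \frac{16 + s}{s - \frac{s \left(1 + s\right)}{2}}$)
$-33439 - a{\left(-211 \right)} = -33439 - \frac{2 \left(-16 - -211\right)}{\left(-211\right) \left(-1 - 211\right)} = -33439 - 2 \left(- \frac{1}{211}\right) \frac{1}{-212} \left(-16 + 211\right) = -33439 - 2 \left(- \frac{1}{211}\right) \left(- \frac{1}{212}\right) 195 = -33439 - \frac{195}{22366} = - \frac{747896869}{22366}$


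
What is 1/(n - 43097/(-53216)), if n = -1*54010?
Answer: -53216/2874153063 ≈ -1.8515e-5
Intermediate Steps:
n = -54010
1/(n - 43097/(-53216)) = 1/(-54010 - 43097/(-53216)) = 1/(-54010 - 43097*(-1/53216)) = 1/(-54010 + 43097/53216) = 1/(-2874153063/53216) = -53216/2874153063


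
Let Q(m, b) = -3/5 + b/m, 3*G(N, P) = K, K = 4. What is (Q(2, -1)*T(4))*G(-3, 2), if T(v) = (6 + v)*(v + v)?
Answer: -352/3 ≈ -117.33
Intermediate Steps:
T(v) = 2*v*(6 + v) (T(v) = (6 + v)*(2*v) = 2*v*(6 + v))
G(N, P) = 4/3 (G(N, P) = (⅓)*4 = 4/3)
Q(m, b) = -⅗ + b/m (Q(m, b) = -3*⅕ + b/m = -⅗ + b/m)
(Q(2, -1)*T(4))*G(-3, 2) = ((-⅗ - 1/2)*(2*4*(6 + 4)))*(4/3) = ((-⅗ - 1*½)*(2*4*10))*(4/3) = ((-⅗ - ½)*80)*(4/3) = -11/10*80*(4/3) = -88*4/3 = -352/3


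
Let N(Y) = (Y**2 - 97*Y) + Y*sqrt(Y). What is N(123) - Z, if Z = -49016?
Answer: 52214 + 123*sqrt(123) ≈ 53578.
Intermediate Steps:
N(Y) = Y**2 + Y**(3/2) - 97*Y (N(Y) = (Y**2 - 97*Y) + Y**(3/2) = Y**2 + Y**(3/2) - 97*Y)
N(123) - Z = (123**2 + 123**(3/2) - 97*123) - 1*(-49016) = (15129 + 123*sqrt(123) - 11931) + 49016 = (3198 + 123*sqrt(123)) + 49016 = 52214 + 123*sqrt(123)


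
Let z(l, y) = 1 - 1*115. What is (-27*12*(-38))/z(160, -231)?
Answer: -108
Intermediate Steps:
z(l, y) = -114 (z(l, y) = 1 - 115 = -114)
(-27*12*(-38))/z(160, -231) = (-27*12*(-38))/(-114) = -324*(-38)*(-1/114) = 12312*(-1/114) = -108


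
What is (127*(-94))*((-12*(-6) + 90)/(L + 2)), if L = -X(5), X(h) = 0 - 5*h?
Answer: -71628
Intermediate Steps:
X(h) = -5*h
L = 25 (L = -(-5)*5 = -1*(-25) = 25)
(127*(-94))*((-12*(-6) + 90)/(L + 2)) = (127*(-94))*((-12*(-6) + 90)/(25 + 2)) = -11938*(72 + 90)/27 = -1933956/27 = -11938*6 = -71628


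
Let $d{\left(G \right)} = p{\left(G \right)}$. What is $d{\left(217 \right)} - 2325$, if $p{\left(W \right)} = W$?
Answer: $-2108$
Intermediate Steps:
$d{\left(G \right)} = G$
$d{\left(217 \right)} - 2325 = 217 - 2325 = -2108$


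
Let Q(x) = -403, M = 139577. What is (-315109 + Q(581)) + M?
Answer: -175935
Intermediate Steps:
(-315109 + Q(581)) + M = (-315109 - 403) + 139577 = -315512 + 139577 = -175935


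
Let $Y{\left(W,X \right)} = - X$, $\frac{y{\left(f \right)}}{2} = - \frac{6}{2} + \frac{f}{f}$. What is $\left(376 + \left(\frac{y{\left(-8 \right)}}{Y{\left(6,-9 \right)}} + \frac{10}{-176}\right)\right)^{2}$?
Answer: $\frac{88443786025}{627264} \approx 1.41 \cdot 10^{5}$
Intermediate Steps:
$y{\left(f \right)} = -4$ ($y{\left(f \right)} = 2 \left(- \frac{6}{2} + \frac{f}{f}\right) = 2 \left(\left(-6\right) \frac{1}{2} + 1\right) = 2 \left(-3 + 1\right) = 2 \left(-2\right) = -4$)
$\left(376 + \left(\frac{y{\left(-8 \right)}}{Y{\left(6,-9 \right)}} + \frac{10}{-176}\right)\right)^{2} = \left(376 + \left(- \frac{4}{\left(-1\right) \left(-9\right)} + \frac{10}{-176}\right)\right)^{2} = \left(376 + \left(- \frac{4}{9} + 10 \left(- \frac{1}{176}\right)\right)\right)^{2} = \left(376 - \frac{397}{792}\right)^{2} = \left(\frac{297395}{792}\right)^{2} = \frac{88443786025}{627264}$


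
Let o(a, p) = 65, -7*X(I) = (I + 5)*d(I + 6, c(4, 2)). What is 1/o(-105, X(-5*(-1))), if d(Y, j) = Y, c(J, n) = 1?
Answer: 1/65 ≈ 0.015385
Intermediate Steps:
X(I) = -(5 + I)*(6 + I)/7 (X(I) = -(I + 5)*(I + 6)/7 = -(5 + I)*(6 + I)/7)
1/o(-105, X(-5*(-1))) = 1/65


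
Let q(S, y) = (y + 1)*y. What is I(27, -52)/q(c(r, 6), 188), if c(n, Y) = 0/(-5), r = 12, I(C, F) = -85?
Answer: -85/35532 ≈ -0.0023922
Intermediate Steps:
c(n, Y) = 0 (c(n, Y) = 0*(-⅕) = 0)
q(S, y) = y*(1 + y) (q(S, y) = (1 + y)*y = y*(1 + y))
I(27, -52)/q(c(r, 6), 188) = -85*1/(188*(1 + 188)) = -85/(188*189) = -85/35532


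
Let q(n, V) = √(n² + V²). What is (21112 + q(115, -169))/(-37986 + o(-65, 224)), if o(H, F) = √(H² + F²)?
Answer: -801960432/1442881795 - 37986*√41786/1442881795 - 21112*√54401/1442881795 - √2273200186/1442881795 ≈ -0.56463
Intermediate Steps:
o(H, F) = √(F² + H²)
q(n, V) = √(V² + n²)
(21112 + q(115, -169))/(-37986 + o(-65, 224)) = (21112 + √((-169)² + 115²))/(-37986 + √(224² + (-65)²)) = (21112 + √(28561 + 13225))/(-37986 + √(50176 + 4225)) = (21112 + √41786)/(-37986 + √54401)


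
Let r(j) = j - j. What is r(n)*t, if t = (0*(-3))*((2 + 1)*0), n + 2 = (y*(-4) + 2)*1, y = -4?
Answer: 0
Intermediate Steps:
n = 16 (n = -2 + (-4*(-4) + 2)*1 = -2 + (16 + 2)*1 = -2 + 18*1 = -2 + 18 = 16)
r(j) = 0
t = 0 (t = 0*(3*0) = 0*0 = 0)
r(n)*t = 0*0 = 0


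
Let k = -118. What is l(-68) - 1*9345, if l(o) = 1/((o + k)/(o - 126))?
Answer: -868988/93 ≈ -9344.0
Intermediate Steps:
l(o) = (-126 + o)/(-118 + o) (l(o) = 1/((o - 118)/(o - 126)) = 1/((-118 + o)/(-126 + o)) = (-126 + o)/(-118 + o))
l(-68) - 1*9345 = (-126 - 68)/(-118 - 68) - 1*9345 = -194/(-186) - 9345 = -1/186*(-194) - 9345 = 97/93 - 9345 = -868988/93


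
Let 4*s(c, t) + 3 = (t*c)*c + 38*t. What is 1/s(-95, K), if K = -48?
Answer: -4/435027 ≈ -9.1948e-6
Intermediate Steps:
s(c, t) = -¾ + 19*t/2 + t*c²/4 (s(c, t) = -¾ + ((t*c)*c + 38*t)/4 = -¾ + ((c*t)*c + 38*t)/4 = -¾ + (t*c² + 38*t)/4 = -¾ + (38*t + t*c²)/4 = -¾ + (19*t/2 + t*c²/4) = -¾ + 19*t/2 + t*c²/4)
1/s(-95, K) = 1/(-¾ + (19/2)*(-48) + (¼)*(-48)*(-95)²) = 1/(-¾ - 456 + (¼)*(-48)*9025) = 1/(-¾ - 456 - 108300) = 1/(-435027/4) = -4/435027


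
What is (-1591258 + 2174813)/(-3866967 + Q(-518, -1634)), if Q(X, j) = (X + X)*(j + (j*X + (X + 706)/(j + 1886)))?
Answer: -5251995/7911519731 ≈ -0.00066384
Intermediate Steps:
Q(X, j) = 2*X*(j + X*j + (706 + X)/(1886 + j)) (Q(X, j) = (2*X)*(j + (X*j + (706 + X)/(1886 + j))) = (2*X)*(j + X*j + (706 + X)/(1886 + j)) = 2*X*(j + X*j + (706 + X)/(1886 + j)))
(-1591258 + 2174813)/(-3866967 + Q(-518, -1634)) = (-1591258 + 2174813)/(-3866967 + 2*(-518)*(706 - 518 + (-1634)² + 1886*(-1634) - 518*(-1634)² + 1886*(-518)*(-1634))/(1886 - 1634)) = 583555/(-3866967 + 2*(-518)*(706 - 518 + 2669956 - 3081724 - 518*2669956 + 1596333032)/252) = 583555/(-3866967 + 2*(-518)*(1/252)*(706 - 518 + 2669956 - 3081724 - 1383037208 + 1596333032)) = 583555/(-3866967 + 2*(-518)*(1/252)*212884244) = 583555/(-3866967 - 7876717028/9) = 583555/(-7911519731/9) = 583555*(-9/7911519731) = -5251995/7911519731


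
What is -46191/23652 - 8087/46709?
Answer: -782936381/368253756 ≈ -2.1261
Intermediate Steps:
-46191/23652 - 8087/46709 = -46191*1/23652 - 8087*1/46709 = -15397/7884 - 8087/46709 = -782936381/368253756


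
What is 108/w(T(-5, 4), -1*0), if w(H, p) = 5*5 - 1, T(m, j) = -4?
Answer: 9/2 ≈ 4.5000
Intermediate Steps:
w(H, p) = 24 (w(H, p) = 25 - 1 = 24)
108/w(T(-5, 4), -1*0) = 108/24 = 108*(1/24) = 9/2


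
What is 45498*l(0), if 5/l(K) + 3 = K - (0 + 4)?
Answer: -227490/7 ≈ -32499.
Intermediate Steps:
l(K) = 5/(-7 + K) (l(K) = 5/(-3 + (K - (0 + 4))) = 5/(-3 + (K - 1*4)) = 5/(-3 + (K - 4)) = 5/(-3 + (-4 + K)) = 5/(-7 + K))
45498*l(0) = 45498*(5/(-7 + 0)) = 45498*(5/(-7)) = 45498*(5*(-⅐)) = 45498*(-5/7) = -227490/7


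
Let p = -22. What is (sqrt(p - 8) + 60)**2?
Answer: (60 + I*sqrt(30))**2 ≈ 3570.0 + 657.27*I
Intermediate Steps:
(sqrt(p - 8) + 60)**2 = (sqrt(-22 - 8) + 60)**2 = (sqrt(-30) + 60)**2 = (I*sqrt(30) + 60)**2 = (60 + I*sqrt(30))**2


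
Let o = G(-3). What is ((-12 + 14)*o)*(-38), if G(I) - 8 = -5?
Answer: -228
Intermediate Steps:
G(I) = 3 (G(I) = 8 - 5 = 3)
o = 3
((-12 + 14)*o)*(-38) = ((-12 + 14)*3)*(-38) = (2*3)*(-38) = 6*(-38) = -228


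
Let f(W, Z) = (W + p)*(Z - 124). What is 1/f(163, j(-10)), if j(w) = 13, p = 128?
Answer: -1/32301 ≈ -3.0959e-5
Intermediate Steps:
f(W, Z) = (-124 + Z)*(128 + W) (f(W, Z) = (W + 128)*(Z - 124) = (128 + W)*(-124 + Z) = (-124 + Z)*(128 + W))
1/f(163, j(-10)) = 1/(-15872 - 124*163 + 128*13 + 163*13) = 1/(-15872 - 20212 + 1664 + 2119) = 1/(-32301) = -1/32301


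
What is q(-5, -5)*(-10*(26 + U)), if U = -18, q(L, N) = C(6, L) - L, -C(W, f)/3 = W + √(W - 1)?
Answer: 1040 + 240*√5 ≈ 1576.7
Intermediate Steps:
C(W, f) = -3*W - 3*√(-1 + W) (C(W, f) = -3*(W + √(W - 1)) = -3*(W + √(-1 + W)) = -3*W - 3*√(-1 + W))
q(L, N) = -18 - L - 3*√5 (q(L, N) = (-3*6 - 3*√(-1 + 6)) - L = (-18 - 3*√5) - L = -18 - L - 3*√5)
q(-5, -5)*(-10*(26 + U)) = (-18 - 1*(-5) - 3*√5)*(-10*(26 - 18)) = (-18 + 5 - 3*√5)*(-10*8) = (-13 - 3*√5)*(-80) = 1040 + 240*√5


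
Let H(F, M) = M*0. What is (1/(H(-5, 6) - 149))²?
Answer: 1/22201 ≈ 4.5043e-5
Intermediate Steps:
H(F, M) = 0
(1/(H(-5, 6) - 149))² = (1/(0 - 149))² = (1/(-149))² = (-1/149)² = 1/22201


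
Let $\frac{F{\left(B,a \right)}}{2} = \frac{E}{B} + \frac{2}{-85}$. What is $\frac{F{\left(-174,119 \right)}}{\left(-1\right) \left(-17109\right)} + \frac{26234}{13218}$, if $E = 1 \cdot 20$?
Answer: $\frac{553187714401}{278725884165} \approx 1.9847$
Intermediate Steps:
$E = 20$
$F{\left(B,a \right)} = - \frac{4}{85} + \frac{40}{B}$ ($F{\left(B,a \right)} = 2 \left(\frac{20}{B} + \frac{2}{-85}\right) = 2 \left(\frac{20}{B} + 2 \left(- \frac{1}{85}\right)\right) = 2 \left(\frac{20}{B} - \frac{2}{85}\right) = 2 \left(- \frac{2}{85} + \frac{20}{B}\right) = - \frac{4}{85} + \frac{40}{B}$)
$\frac{F{\left(-174,119 \right)}}{\left(-1\right) \left(-17109\right)} + \frac{26234}{13218} = \frac{- \frac{4}{85} + \frac{40}{-174}}{\left(-1\right) \left(-17109\right)} + \frac{26234}{13218} = \frac{- \frac{4}{85} + 40 \left(- \frac{1}{174}\right)}{17109} + 26234 \cdot \frac{1}{13218} = \left(- \frac{4}{85} - \frac{20}{87}\right) \frac{1}{17109} + \frac{13117}{6609} = \left(- \frac{2048}{7395}\right) \frac{1}{17109} + \frac{13117}{6609} = - \frac{2048}{126521055} + \frac{13117}{6609} = \frac{553187714401}{278725884165}$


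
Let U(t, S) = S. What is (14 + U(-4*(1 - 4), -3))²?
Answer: 121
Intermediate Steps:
(14 + U(-4*(1 - 4), -3))² = (14 - 3)² = 11² = 121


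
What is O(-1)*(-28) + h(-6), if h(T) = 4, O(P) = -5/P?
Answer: -136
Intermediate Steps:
O(-1)*(-28) + h(-6) = -5/(-1)*(-28) + 4 = -5*(-1)*(-28) + 4 = 5*(-28) + 4 = -140 + 4 = -136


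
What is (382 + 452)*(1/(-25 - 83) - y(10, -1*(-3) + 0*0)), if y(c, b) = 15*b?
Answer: -675679/18 ≈ -37538.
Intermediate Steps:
(382 + 452)*(1/(-25 - 83) - y(10, -1*(-3) + 0*0)) = (382 + 452)*(1/(-25 - 83) - 15*(-1*(-3) + 0*0)) = 834*(1/(-108) - 15*(3 + 0)) = 834*(-1/108 - 15*3) = 834*(-1/108 - 1*45) = 834*(-1/108 - 45) = 834*(-4861/108) = -675679/18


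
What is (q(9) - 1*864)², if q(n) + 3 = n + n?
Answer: 720801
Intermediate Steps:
q(n) = -3 + 2*n (q(n) = -3 + (n + n) = -3 + 2*n)
(q(9) - 1*864)² = ((-3 + 2*9) - 1*864)² = ((-3 + 18) - 864)² = (15 - 864)² = (-849)² = 720801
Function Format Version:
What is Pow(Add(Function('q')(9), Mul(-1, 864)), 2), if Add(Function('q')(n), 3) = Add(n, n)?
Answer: 720801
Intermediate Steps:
Function('q')(n) = Add(-3, Mul(2, n)) (Function('q')(n) = Add(-3, Add(n, n)) = Add(-3, Mul(2, n)))
Pow(Add(Function('q')(9), Mul(-1, 864)), 2) = Pow(Add(Add(-3, Mul(2, 9)), Mul(-1, 864)), 2) = Pow(Add(Add(-3, 18), -864), 2) = Pow(Add(15, -864), 2) = Pow(-849, 2) = 720801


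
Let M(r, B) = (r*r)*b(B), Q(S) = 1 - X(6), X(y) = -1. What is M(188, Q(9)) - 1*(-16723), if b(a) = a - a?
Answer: 16723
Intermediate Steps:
b(a) = 0
Q(S) = 2 (Q(S) = 1 - 1*(-1) = 1 + 1 = 2)
M(r, B) = 0 (M(r, B) = (r*r)*0 = r**2*0 = 0)
M(188, Q(9)) - 1*(-16723) = 0 - 1*(-16723) = 0 + 16723 = 16723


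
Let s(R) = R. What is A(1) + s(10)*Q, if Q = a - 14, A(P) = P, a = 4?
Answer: -99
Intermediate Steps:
Q = -10 (Q = 4 - 14 = -10)
A(1) + s(10)*Q = 1 + 10*(-10) = 1 - 100 = -99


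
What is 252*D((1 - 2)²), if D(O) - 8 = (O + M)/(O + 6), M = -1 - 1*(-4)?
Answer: 2160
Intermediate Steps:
M = 3 (M = -1 + 4 = 3)
D(O) = 8 + (3 + O)/(6 + O) (D(O) = 8 + (O + 3)/(O + 6) = 8 + (3 + O)/(6 + O))
252*D((1 - 2)²) = 252*(3*(17 + 3*(1 - 2)²)/(6 + (1 - 2)²)) = 252*(3*(17 + 3*(-1)²)/(6 + (-1)²)) = 252*(3*(17 + 3*1)/(6 + 1)) = 252*(3*(17 + 3)/7) = 252*(3*(⅐)*20) = 252*(60/7) = 2160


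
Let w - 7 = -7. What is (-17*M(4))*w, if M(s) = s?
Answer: 0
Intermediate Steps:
w = 0 (w = 7 - 7 = 0)
(-17*M(4))*w = -17*4*0 = -68*0 = 0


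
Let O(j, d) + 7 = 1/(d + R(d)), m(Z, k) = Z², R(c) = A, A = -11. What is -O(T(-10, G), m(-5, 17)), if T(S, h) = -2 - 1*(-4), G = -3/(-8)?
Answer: 97/14 ≈ 6.9286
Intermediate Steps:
R(c) = -11
G = 3/8 (G = -3*(-⅛) = 3/8 ≈ 0.37500)
T(S, h) = 2 (T(S, h) = -2 + 4 = 2)
O(j, d) = -7 + 1/(-11 + d) (O(j, d) = -7 + 1/(d - 11) = -7 + 1/(-11 + d))
-O(T(-10, G), m(-5, 17)) = -(78 - 7*(-5)²)/(-11 + (-5)²) = -(78 - 7*25)/(-11 + 25) = -(78 - 175)/14 = -(-97)/14 = -1*(-97/14) = 97/14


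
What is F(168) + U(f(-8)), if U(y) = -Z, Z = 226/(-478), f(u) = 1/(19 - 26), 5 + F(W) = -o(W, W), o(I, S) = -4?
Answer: -126/239 ≈ -0.52720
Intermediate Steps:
F(W) = -1 (F(W) = -5 - 1*(-4) = -5 + 4 = -1)
f(u) = -1/7 (f(u) = 1/(-7) = -1/7)
Z = -113/239 (Z = 226*(-1/478) = -113/239 ≈ -0.47280)
U(y) = 113/239 (U(y) = -1*(-113/239) = 113/239)
F(168) + U(f(-8)) = -1 + 113/239 = -126/239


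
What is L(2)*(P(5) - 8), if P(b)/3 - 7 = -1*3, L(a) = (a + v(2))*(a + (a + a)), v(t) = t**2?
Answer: 144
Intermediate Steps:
L(a) = 3*a*(4 + a) (L(a) = (a + 2**2)*(a + (a + a)) = (a + 4)*(a + 2*a) = (4 + a)*(3*a) = 3*a*(4 + a))
P(b) = 12 (P(b) = 21 + 3*(-1*3) = 21 + 3*(-3) = 21 - 9 = 12)
L(2)*(P(5) - 8) = (3*2*(4 + 2))*(12 - 8) = (3*2*6)*4 = 36*4 = 144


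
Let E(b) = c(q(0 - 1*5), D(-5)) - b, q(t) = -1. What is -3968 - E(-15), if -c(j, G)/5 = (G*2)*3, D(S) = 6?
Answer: -3803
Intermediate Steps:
c(j, G) = -30*G (c(j, G) = -5*G*2*3 = -5*2*G*3 = -30*G)
E(b) = -180 - b (E(b) = -30*6 - b = -180 - b)
-3968 - E(-15) = -3968 - (-180 - 1*(-15)) = -3968 - (-180 + 15) = -3968 - 1*(-165) = -3968 + 165 = -3803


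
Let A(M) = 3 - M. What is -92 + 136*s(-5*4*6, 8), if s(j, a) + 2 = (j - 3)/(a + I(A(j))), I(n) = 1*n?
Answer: -64412/131 ≈ -491.69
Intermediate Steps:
I(n) = n
s(j, a) = -2 + (-3 + j)/(3 + a - j) (s(j, a) = -2 + (j - 3)/(a + (3 - j)) = -2 + (-3 + j)/(3 + a - j))
-92 + 136*s(-5*4*6, 8) = -92 + 136*((-9 - 2*8 + 3*(-5*4*6))/(3 + 8 - (-5*4)*6)) = -92 + 136*((-9 - 16 + 3*(-20*6))/(3 + 8 - (-20)*6)) = -92 + 136*((-9 - 16 + 3*(-120))/(3 + 8 - 1*(-120))) = -92 + 136*((-9 - 16 - 360)/(3 + 8 + 120)) = -92 + 136*(-385/131) = -92 - 52360/131 = -64412/131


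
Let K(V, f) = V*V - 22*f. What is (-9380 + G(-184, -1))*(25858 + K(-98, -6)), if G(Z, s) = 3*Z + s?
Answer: -353555202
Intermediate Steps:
G(Z, s) = s + 3*Z
K(V, f) = V² - 22*f
(-9380 + G(-184, -1))*(25858 + K(-98, -6)) = (-9380 + (-1 + 3*(-184)))*(25858 + ((-98)² - 22*(-6))) = (-9380 + (-1 - 552))*(25858 + (9604 + 132)) = (-9380 - 553)*(25858 + 9736) = -9933*35594 = -353555202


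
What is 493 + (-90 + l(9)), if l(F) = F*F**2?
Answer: 1132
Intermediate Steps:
l(F) = F**3
493 + (-90 + l(9)) = 493 + (-90 + 9**3) = 493 + (-90 + 729) = 493 + 639 = 1132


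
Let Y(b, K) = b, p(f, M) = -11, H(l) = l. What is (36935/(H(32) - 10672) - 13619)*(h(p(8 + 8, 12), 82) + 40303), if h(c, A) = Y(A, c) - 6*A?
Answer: -165206139681/304 ≈ -5.4344e+8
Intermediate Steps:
h(c, A) = -5*A (h(c, A) = A - 6*A = -5*A)
(36935/(H(32) - 10672) - 13619)*(h(p(8 + 8, 12), 82) + 40303) = (36935/(32 - 10672) - 13619)*(-5*82 + 40303) = (36935/(-10640) - 13619)*(-410 + 40303) = (36935*(-1/10640) - 13619)*39893 = (-7387/2128 - 13619)*39893 = -28988619/2128*39893 = -165206139681/304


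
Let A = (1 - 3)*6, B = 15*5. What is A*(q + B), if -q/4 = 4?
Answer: -708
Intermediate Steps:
B = 75
A = -12 (A = -2*6 = -12)
q = -16 (q = -4*4 = -16)
A*(q + B) = -12*(-16 + 75) = -12*59 = -708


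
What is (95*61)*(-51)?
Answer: -295545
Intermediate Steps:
(95*61)*(-51) = 5795*(-51) = -295545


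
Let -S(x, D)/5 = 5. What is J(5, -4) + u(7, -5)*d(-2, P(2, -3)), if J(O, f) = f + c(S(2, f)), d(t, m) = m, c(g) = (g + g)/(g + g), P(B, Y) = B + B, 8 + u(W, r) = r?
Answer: -55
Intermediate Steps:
S(x, D) = -25 (S(x, D) = -5*5 = -25)
u(W, r) = -8 + r
P(B, Y) = 2*B
c(g) = 1 (c(g) = (2*g)/((2*g)) = (2*g)*(1/(2*g)) = 1)
J(O, f) = 1 + f (J(O, f) = f + 1 = 1 + f)
J(5, -4) + u(7, -5)*d(-2, P(2, -3)) = (1 - 4) + (-8 - 5)*(2*2) = -3 - 13*4 = -3 - 52 = -55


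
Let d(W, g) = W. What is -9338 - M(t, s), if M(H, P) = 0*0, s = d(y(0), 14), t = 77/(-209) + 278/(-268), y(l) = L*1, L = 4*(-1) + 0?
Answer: -9338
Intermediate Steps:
L = -4 (L = -4 + 0 = -4)
y(l) = -4 (y(l) = -4*1 = -4)
t = -3579/2546 (t = 77*(-1/209) + 278*(-1/268) = -7/19 - 139/134 = -3579/2546 ≈ -1.4057)
s = -4
M(H, P) = 0
-9338 - M(t, s) = -9338 - 1*0 = -9338 + 0 = -9338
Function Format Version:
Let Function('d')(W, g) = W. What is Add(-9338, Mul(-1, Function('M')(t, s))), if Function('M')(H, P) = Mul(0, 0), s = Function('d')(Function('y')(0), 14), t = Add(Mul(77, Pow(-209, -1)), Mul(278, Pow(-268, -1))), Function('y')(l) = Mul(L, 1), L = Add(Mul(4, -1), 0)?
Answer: -9338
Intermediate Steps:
L = -4 (L = Add(-4, 0) = -4)
Function('y')(l) = -4 (Function('y')(l) = Mul(-4, 1) = -4)
t = Rational(-3579, 2546) (t = Add(Mul(77, Rational(-1, 209)), Mul(278, Rational(-1, 268))) = Add(Rational(-7, 19), Rational(-139, 134)) = Rational(-3579, 2546) ≈ -1.4057)
s = -4
Function('M')(H, P) = 0
Add(-9338, Mul(-1, Function('M')(t, s))) = Add(-9338, Mul(-1, 0)) = Add(-9338, 0) = -9338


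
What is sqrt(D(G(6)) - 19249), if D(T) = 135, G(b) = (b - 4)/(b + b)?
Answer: I*sqrt(19114) ≈ 138.25*I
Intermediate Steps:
G(b) = (-4 + b)/(2*b) (G(b) = (-4 + b)/((2*b)) = (-4 + b)*(1/(2*b)) = (-4 + b)/(2*b))
sqrt(D(G(6)) - 19249) = sqrt(135 - 19249) = sqrt(-19114) = I*sqrt(19114)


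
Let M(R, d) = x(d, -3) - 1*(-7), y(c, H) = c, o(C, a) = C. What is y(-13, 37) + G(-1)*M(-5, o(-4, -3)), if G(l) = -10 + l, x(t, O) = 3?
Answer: -123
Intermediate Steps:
M(R, d) = 10 (M(R, d) = 3 - 1*(-7) = 3 + 7 = 10)
y(-13, 37) + G(-1)*M(-5, o(-4, -3)) = -13 + (-10 - 1)*10 = -13 - 11*10 = -13 - 110 = -123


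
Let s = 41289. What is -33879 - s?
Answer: -75168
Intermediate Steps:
-33879 - s = -33879 - 1*41289 = -33879 - 41289 = -75168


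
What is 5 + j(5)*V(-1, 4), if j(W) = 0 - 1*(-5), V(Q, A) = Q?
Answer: 0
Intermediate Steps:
j(W) = 5 (j(W) = 0 + 5 = 5)
5 + j(5)*V(-1, 4) = 5 + 5*(-1) = 5 - 5 = 0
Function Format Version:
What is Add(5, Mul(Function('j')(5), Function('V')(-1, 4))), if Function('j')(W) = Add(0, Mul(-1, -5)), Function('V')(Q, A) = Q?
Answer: 0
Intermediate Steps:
Function('j')(W) = 5 (Function('j')(W) = Add(0, 5) = 5)
Add(5, Mul(Function('j')(5), Function('V')(-1, 4))) = Add(5, Mul(5, -1)) = Add(5, -5) = 0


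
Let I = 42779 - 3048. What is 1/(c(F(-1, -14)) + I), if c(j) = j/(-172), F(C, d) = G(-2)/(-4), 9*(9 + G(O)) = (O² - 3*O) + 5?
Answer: 1032/41002381 ≈ 2.5169e-5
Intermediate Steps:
G(O) = -76/9 - O/3 + O²/9 (G(O) = -9 + ((O² - 3*O) + 5)/9 = -9 + (5 + O² - 3*O)/9 = -9 + (5/9 - O/3 + O²/9) = -76/9 - O/3 + O²/9)
F(C, d) = 11/6 (F(C, d) = (-76/9 - ⅓*(-2) + (⅑)*(-2)²)/(-4) = (-76/9 + ⅔ + (⅑)*4)*(-¼) = (-76/9 + ⅔ + 4/9)*(-¼) = -22/3*(-¼) = 11/6)
c(j) = -j/172 (c(j) = j*(-1/172) = -j/172)
I = 39731
1/(c(F(-1, -14)) + I) = 1/(-1/172*11/6 + 39731) = 1/(-11/1032 + 39731) = 1/(41002381/1032) = 1032/41002381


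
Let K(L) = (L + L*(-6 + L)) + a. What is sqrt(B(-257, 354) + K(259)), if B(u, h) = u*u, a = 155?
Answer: sqrt(131990) ≈ 363.30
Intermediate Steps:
B(u, h) = u**2
K(L) = 155 + L + L*(-6 + L) (K(L) = (L + L*(-6 + L)) + 155 = 155 + L + L*(-6 + L))
sqrt(B(-257, 354) + K(259)) = sqrt((-257)**2 + (155 + 259**2 - 5*259)) = sqrt(66049 + (155 + 67081 - 1295)) = sqrt(66049 + 65941) = sqrt(131990)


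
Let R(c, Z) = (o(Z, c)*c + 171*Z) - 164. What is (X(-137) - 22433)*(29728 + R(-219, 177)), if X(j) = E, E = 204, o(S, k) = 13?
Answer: -1266697336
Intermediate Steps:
X(j) = 204
R(c, Z) = -164 + 13*c + 171*Z (R(c, Z) = (13*c + 171*Z) - 164 = -164 + 13*c + 171*Z)
(X(-137) - 22433)*(29728 + R(-219, 177)) = (204 - 22433)*(29728 + (-164 + 13*(-219) + 171*177)) = -22229*(29728 + (-164 - 2847 + 30267)) = -22229*(29728 + 27256) = -22229*56984 = -1266697336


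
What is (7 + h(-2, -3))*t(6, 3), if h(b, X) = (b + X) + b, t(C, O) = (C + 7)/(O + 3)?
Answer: 0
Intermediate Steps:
t(C, O) = (7 + C)/(3 + O)
h(b, X) = X + 2*b (h(b, X) = (X + b) + b = X + 2*b)
(7 + h(-2, -3))*t(6, 3) = (7 + (-3 + 2*(-2)))*((7 + 6)/(3 + 3)) = (7 + (-3 - 4))*(13/6) = (7 - 7)*((1/6)*13) = 0*(13/6) = 0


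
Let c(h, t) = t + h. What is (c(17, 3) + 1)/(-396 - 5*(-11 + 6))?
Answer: -3/53 ≈ -0.056604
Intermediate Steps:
c(h, t) = h + t
(c(17, 3) + 1)/(-396 - 5*(-11 + 6)) = ((17 + 3) + 1)/(-396 - 5*(-11 + 6)) = (20 + 1)/(-396 - 5*(-5)) = 21/(-396 + 25) = 21/(-371) = 21*(-1/371) = -3/53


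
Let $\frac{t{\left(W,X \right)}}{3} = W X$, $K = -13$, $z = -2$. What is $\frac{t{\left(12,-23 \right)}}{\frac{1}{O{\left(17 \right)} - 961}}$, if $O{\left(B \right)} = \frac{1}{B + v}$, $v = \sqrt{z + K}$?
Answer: $\frac{60470289}{76} + \frac{207 i \sqrt{15}}{76} \approx 7.9566 \cdot 10^{5} + 10.549 i$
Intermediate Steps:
$v = i \sqrt{15}$ ($v = \sqrt{-2 - 13} = \sqrt{-15} = i \sqrt{15} \approx 3.873 i$)
$O{\left(B \right)} = \frac{1}{B + i \sqrt{15}}$
$t{\left(W,X \right)} = 3 W X$
$\frac{t{\left(12,-23 \right)}}{\frac{1}{O{\left(17 \right)} - 961}} = \frac{3 \cdot 12 \left(-23\right)}{\frac{1}{\frac{1}{17 + i \sqrt{15}} - 961}} = - \frac{828}{\frac{1}{-961 + \frac{1}{17 + i \sqrt{15}}}} = - 828 \left(-961 + \frac{1}{17 + i \sqrt{15}}\right) = 795708 - \frac{828}{17 + i \sqrt{15}}$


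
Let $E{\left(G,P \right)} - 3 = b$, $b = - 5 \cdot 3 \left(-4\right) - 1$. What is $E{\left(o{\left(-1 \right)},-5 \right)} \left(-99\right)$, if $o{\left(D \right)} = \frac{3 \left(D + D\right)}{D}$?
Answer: $-6138$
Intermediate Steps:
$o{\left(D \right)} = 6$ ($o{\left(D \right)} = \frac{3 \cdot 2 D}{D} = \frac{6 D}{D} = 6$)
$b = 59$ ($b = \left(-5\right) \left(-12\right) - 1 = 60 - 1 = 59$)
$E{\left(G,P \right)} = 62$ ($E{\left(G,P \right)} = 3 + 59 = 62$)
$E{\left(o{\left(-1 \right)},-5 \right)} \left(-99\right) = 62 \left(-99\right) = -6138$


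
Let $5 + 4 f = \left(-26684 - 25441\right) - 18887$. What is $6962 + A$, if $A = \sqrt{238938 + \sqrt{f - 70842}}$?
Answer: $6962 + \frac{\sqrt{955752 + 2 i \sqrt{354385}}}{2} \approx 7450.8 + 0.30446 i$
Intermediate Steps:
$f = - \frac{71017}{4}$ ($f = - \frac{5}{4} + \frac{\left(-26684 - 25441\right) - 18887}{4} = - \frac{5}{4} + \frac{-52125 - 18887}{4} = - \frac{5}{4} + \frac{1}{4} \left(-71012\right) = - \frac{5}{4} - 17753 = - \frac{71017}{4} \approx -17754.0$)
$A = \sqrt{238938 + \frac{i \sqrt{354385}}{2}}$ ($A = \sqrt{238938 + \sqrt{- \frac{71017}{4} - 70842}} = \sqrt{238938 + \sqrt{- \frac{354385}{4}}} = \sqrt{238938 + \frac{i \sqrt{354385}}{2}} \approx 488.81 + 0.304 i$)
$6962 + A = 6962 + \frac{\sqrt{955752 + 2 i \sqrt{354385}}}{2}$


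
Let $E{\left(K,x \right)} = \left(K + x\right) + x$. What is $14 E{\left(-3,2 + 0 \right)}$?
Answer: $14$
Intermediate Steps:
$E{\left(K,x \right)} = K + 2 x$
$14 E{\left(-3,2 + 0 \right)} = 14 \left(-3 + 2 \left(2 + 0\right)\right) = 14 \left(-3 + 2 \cdot 2\right) = 14 \left(-3 + 4\right) = 14 \cdot 1 = 14$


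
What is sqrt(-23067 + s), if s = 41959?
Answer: 2*sqrt(4723) ≈ 137.45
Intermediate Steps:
sqrt(-23067 + s) = sqrt(-23067 + 41959) = sqrt(18892) = 2*sqrt(4723)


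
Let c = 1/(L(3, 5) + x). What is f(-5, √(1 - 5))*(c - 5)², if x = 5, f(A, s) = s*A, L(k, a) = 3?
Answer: -7605*I/32 ≈ -237.66*I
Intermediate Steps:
f(A, s) = A*s
c = ⅛ (c = 1/(3 + 5) = 1/8 = ⅛ ≈ 0.12500)
f(-5, √(1 - 5))*(c - 5)² = (-5*√(1 - 5))*(⅛ - 5)² = (-10*I)*(-39/8)² = -10*I*(1521/64) = -7605*I/32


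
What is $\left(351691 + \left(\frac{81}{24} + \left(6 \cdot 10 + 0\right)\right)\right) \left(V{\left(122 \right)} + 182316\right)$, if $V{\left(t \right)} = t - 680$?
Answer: $\frac{255736686765}{4} \approx 6.3934 \cdot 10^{10}$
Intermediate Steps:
$V{\left(t \right)} = -680 + t$
$\left(351691 + \left(\frac{81}{24} + \left(6 \cdot 10 + 0\right)\right)\right) \left(V{\left(122 \right)} + 182316\right) = \left(351691 + \left(\frac{81}{24} + \left(6 \cdot 10 + 0\right)\right)\right) \left(\left(-680 + 122\right) + 182316\right) = \left(351691 + \left(81 \cdot \frac{1}{24} + \left(60 + 0\right)\right)\right) \left(-558 + 182316\right) = \left(351691 + \left(\frac{27}{8} + 60\right)\right) 181758 = \left(351691 + \frac{507}{8}\right) 181758 = \frac{2814035}{8} \cdot 181758 = \frac{255736686765}{4}$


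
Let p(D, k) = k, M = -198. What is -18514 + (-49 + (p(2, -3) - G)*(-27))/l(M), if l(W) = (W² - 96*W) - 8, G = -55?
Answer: -1077590309/58204 ≈ -18514.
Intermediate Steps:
l(W) = -8 + W² - 96*W
-18514 + (-49 + (p(2, -3) - G)*(-27))/l(M) = -18514 + (-49 + (-3 - 1*(-55))*(-27))/(-8 + (-198)² - 96*(-198)) = -18514 + (-49 + (-3 + 55)*(-27))/(-8 + 39204 + 19008) = -18514 + (-49 + 52*(-27))/58204 = -18514 + (-49 - 1404)*(1/58204) = -18514 - 1453*1/58204 = -18514 - 1453/58204 = -1077590309/58204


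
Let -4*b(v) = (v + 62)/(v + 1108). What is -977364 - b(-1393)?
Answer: -1114193629/1140 ≈ -9.7736e+5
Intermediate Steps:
b(v) = -(62 + v)/(4*(1108 + v)) (b(v) = -(v + 62)/(4*(v + 1108)) = -(62 + v)/(4*(1108 + v)))
-977364 - b(-1393) = -977364 - (-62 - 1*(-1393))/(4*(1108 - 1393)) = -977364 - (-62 + 1393)/(4*(-285)) = -977364 - (-1)*1331/(4*285) = -977364 - 1*(-1331/1140) = -977364 + 1331/1140 = -1114193629/1140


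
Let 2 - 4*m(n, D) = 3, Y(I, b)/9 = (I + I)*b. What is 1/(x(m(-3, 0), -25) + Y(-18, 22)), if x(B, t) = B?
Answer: -4/28513 ≈ -0.00014029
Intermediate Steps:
Y(I, b) = 18*I*b (Y(I, b) = 9*((I + I)*b) = 9*((2*I)*b) = 9*(2*I*b) = 18*I*b)
m(n, D) = -1/4 (m(n, D) = 1/2 - 1/4*3 = 1/2 - 3/4 = -1/4)
1/(x(m(-3, 0), -25) + Y(-18, 22)) = 1/(-1/4 + 18*(-18)*22) = 1/(-1/4 - 7128) = 1/(-28513/4) = -4/28513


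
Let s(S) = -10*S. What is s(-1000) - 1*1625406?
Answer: -1615406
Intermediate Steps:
s(-1000) - 1*1625406 = -10*(-1000) - 1*1625406 = 10000 - 1625406 = -1615406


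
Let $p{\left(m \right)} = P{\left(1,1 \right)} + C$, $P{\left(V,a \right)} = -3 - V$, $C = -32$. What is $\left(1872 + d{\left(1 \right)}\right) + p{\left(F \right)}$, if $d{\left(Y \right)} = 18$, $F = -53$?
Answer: $1854$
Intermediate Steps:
$p{\left(m \right)} = -36$ ($p{\left(m \right)} = \left(-3 - 1\right) - 32 = -4 - 32 = -36$)
$\left(1872 + d{\left(1 \right)}\right) + p{\left(F \right)} = \left(1872 + 18\right) - 36 = 1890 - 36 = 1854$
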